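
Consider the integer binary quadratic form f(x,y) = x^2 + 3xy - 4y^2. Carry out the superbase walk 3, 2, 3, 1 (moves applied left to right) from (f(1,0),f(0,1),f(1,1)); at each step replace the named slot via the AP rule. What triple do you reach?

start (1,-4,0) = (f(1,0),f(0,1),f(1,1))
replace slot 3: 2·(1+(-4)) − 0 = -6 → (1,-4,-6)
replace slot 2: 2·(1+(-6)) − (-4) = -6 → (1,-6,-6)
replace slot 3: 2·(1+(-6)) − (-6) = -4 → (1,-6,-4)
replace slot 1: 2·((-6)+(-4)) − 1 = -21 → (-21,-6,-4)

-21,-6,-4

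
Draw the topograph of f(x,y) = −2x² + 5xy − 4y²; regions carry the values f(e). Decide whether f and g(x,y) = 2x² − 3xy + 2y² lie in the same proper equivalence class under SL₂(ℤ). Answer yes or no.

D₁ = -7, D₂ = -7
f is negative-definite; reduce −f:
−f: translate: b→-1 (≡-5 mod 4), so (2,-5,4)→(2,-1,1)
−f: flip: (2,-1,1)→(1,1,2)
−f: reduced (well bottom): (1,1,2) with a≤c, −a<b≤a
flip sign back: reduced form of f is (-1,-1,-2)
g: translate: b→1 (≡-3 mod 4), so (2,-3,2)→(2,1,1)
g: flip: (2,1,1)→(1,-1,2)
g: translate: b→1 (≡-1 mod 2), so (1,-1,2)→(1,1,2)
g: reduced (well bottom): (1,1,2) with a≤c, −a<b≤a
reduced forms (-1, -1, -2) vs (1, 1, 2) ⇒ inequivalent

no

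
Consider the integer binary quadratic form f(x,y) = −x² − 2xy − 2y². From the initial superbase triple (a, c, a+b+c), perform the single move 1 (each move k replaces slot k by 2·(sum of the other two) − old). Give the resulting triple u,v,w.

start (-1,-2,-5) = (f(1,0),f(0,1),f(1,1))
replace slot 1: 2·((-2)+(-5)) − (-1) = -13 → (-13,-2,-5)

-13,-2,-5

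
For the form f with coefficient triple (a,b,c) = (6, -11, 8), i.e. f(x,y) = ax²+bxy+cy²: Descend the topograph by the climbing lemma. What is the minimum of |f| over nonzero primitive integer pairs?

translate: b→1 (≡-11 mod 12), so (6,-11,8)→(6,1,3)
flip: (6,1,3)→(3,-1,6)
reduced (well bottom): (3,-1,6) with a≤c, −a<b≤a
well minimum = a = 3

3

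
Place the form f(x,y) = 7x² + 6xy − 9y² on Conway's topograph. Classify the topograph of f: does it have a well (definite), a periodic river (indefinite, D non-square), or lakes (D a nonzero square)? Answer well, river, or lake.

D = b²−4ac = 6² − 4·7·(-9) = 288
D > 0 non-square ⇒ indefinite ⇒ periodic river

river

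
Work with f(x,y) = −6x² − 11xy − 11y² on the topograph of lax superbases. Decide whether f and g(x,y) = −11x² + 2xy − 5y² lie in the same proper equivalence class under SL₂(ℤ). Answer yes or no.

D₁ = -143, D₂ = -216
discriminants differ ⇒ not SL₂(ℤ)-equivalent

no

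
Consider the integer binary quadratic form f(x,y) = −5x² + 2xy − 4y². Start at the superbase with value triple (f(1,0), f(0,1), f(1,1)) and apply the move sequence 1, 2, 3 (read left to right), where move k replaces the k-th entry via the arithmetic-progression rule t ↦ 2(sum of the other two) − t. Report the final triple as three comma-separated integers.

start (-5,-4,-7) = (f(1,0),f(0,1),f(1,1))
replace slot 1: 2·((-4)+(-7)) − (-5) = -17 → (-17,-4,-7)
replace slot 2: 2·((-17)+(-7)) − (-4) = -44 → (-17,-44,-7)
replace slot 3: 2·((-17)+(-44)) − (-7) = -115 → (-17,-44,-115)

-17,-44,-115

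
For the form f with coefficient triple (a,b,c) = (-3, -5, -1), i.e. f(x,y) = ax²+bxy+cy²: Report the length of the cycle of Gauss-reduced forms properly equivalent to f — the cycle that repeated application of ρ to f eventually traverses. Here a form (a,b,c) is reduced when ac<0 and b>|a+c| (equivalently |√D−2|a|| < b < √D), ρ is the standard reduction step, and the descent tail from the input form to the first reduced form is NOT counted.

D = 13, ⌊√D⌋ = 3
descent: ρ → (-1,3,1)  [lands on river]
river: ρ → (1,3,-1)
ρ-cycle length = 2 (tail of 1 descent step not counted)

2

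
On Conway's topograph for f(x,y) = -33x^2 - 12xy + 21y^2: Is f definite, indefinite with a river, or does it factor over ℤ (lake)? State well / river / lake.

D = b²−4ac = (-12)² − 4·(-33)·21 = 2916
D = 54² is a perfect square ⇒ form factors over ℤ ⇒ lakes

lake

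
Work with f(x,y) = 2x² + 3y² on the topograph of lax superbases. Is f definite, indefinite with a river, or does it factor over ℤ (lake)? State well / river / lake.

D = b²−4ac = 0² − 4·2·3 = -24
D < 0 ⇒ definite ⇒ every region one sign ⇒ single well

well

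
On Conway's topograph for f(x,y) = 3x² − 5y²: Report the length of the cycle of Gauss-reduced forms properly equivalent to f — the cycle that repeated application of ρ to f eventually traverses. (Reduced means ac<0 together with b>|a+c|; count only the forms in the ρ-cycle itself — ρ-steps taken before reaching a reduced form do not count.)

D = 60, ⌊√D⌋ = 7
descent: ρ → (-5,0,3)
descent: ρ → (3,6,-2)  [lands on river]
river: ρ → (-2,6,3)
ρ-cycle length = 2 (tail of 2 descent steps not counted)

2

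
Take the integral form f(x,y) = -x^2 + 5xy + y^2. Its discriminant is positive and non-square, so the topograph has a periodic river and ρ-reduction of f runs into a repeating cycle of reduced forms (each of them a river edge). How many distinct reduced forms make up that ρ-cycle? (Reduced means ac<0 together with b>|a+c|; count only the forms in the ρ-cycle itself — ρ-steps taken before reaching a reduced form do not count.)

D = 29, ⌊√D⌋ = 5
river: ρ → (1,5,-1)
river: ρ → (-1,5,1)
ρ-cycle length = 2 (tail of 0 descent steps not counted)

2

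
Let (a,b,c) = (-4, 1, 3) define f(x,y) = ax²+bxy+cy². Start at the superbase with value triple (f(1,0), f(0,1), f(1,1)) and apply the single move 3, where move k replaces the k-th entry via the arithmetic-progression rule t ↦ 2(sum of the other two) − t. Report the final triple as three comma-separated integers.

start (-4,3,0) = (f(1,0),f(0,1),f(1,1))
replace slot 3: 2·((-4)+3) − 0 = -2 → (-4,3,-2)

-4,3,-2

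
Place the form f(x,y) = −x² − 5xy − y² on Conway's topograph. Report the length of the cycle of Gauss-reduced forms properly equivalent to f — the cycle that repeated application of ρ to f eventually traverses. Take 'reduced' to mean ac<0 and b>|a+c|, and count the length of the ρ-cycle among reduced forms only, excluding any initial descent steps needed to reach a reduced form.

D = 21, ⌊√D⌋ = 4
descent: ρ → (-1,3,3)  [lands on river]
river: ρ → (3,3,-1)
ρ-cycle length = 2 (tail of 1 descent step not counted)

2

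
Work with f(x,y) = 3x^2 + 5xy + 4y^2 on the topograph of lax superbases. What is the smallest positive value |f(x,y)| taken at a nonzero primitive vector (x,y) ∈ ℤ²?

translate: b→-1 (≡5 mod 6), so (3,5,4)→(3,-1,2)
flip: (3,-1,2)→(2,1,3)
reduced (well bottom): (2,1,3) with a≤c, −a<b≤a
well minimum = a = 2

2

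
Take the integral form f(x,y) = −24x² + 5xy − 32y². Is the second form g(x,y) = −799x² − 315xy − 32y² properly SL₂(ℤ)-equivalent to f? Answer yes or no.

D₁ = -3047, D₂ = -3047
f is negative-definite; reduce −f:
−f: reduced (well bottom): (24,-5,32) with a≤c, −a<b≤a
flip sign back: reduced form of f is (-24,5,-32)
g is negative-definite; reduce −g:
−g: flip: (799,315,32)→(32,-315,799)
−g: translate: b→5 (≡-315 mod 64), so (32,-315,799)→(32,5,24)
−g: flip: (32,5,24)→(24,-5,32)
−g: reduced (well bottom): (24,-5,32) with a≤c, −a<b≤a
flip sign back: reduced form of g is (-24,5,-32)
reduced forms (-24, 5, -32) vs (-24, 5, -32) ⇒ equivalent

yes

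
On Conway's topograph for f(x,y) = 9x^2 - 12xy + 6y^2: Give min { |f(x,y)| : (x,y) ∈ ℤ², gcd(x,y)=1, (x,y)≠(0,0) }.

translate: b→6 (≡-12 mod 18), so (9,-12,6)→(9,6,3)
flip: (9,6,3)→(3,-6,9)
translate: b→0 (≡-6 mod 6), so (3,-6,9)→(3,0,6)
reduced (well bottom): (3,0,6) with a≤c, −a<b≤a
well minimum = a = 3

3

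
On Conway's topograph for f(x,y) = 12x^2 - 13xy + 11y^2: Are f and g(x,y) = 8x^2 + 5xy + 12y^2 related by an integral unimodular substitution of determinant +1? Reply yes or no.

D₁ = -359, D₂ = -359
f: translate: b→11 (≡-13 mod 24), so (12,-13,11)→(12,11,10)
f: flip: (12,11,10)→(10,-11,12)
f: translate: b→9 (≡-11 mod 20), so (10,-11,12)→(10,9,11)
f: reduced (well bottom): (10,9,11) with a≤c, −a<b≤a
g: reduced (well bottom): (8,5,12) with a≤c, −a<b≤a
reduced forms (10, 9, 11) vs (8, 5, 12) ⇒ inequivalent

no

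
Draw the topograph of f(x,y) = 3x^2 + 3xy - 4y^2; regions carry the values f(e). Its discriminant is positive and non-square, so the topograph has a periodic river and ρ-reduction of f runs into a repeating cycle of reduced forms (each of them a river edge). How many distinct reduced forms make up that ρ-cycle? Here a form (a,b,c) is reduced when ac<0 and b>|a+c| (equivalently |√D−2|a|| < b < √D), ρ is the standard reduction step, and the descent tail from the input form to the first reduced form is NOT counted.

D = 57, ⌊√D⌋ = 7
river: ρ → (-4,5,2)
river: ρ → (2,7,-1)
river: ρ → (-1,7,2)
river: ρ → (2,5,-4)
river: ρ → (-4,3,3)
river: ρ → (3,3,-4)
ρ-cycle length = 6 (tail of 0 descent steps not counted)

6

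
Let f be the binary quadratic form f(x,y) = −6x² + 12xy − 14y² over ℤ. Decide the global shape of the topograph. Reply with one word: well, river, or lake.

D = b²−4ac = 12² − 4·(-6)·(-14) = -192
D < 0 ⇒ definite ⇒ every region one sign ⇒ single well

well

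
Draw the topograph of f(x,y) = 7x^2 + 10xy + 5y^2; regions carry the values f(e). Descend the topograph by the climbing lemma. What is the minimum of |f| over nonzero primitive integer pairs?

translate: b→-4 (≡10 mod 14), so (7,10,5)→(7,-4,2)
flip: (7,-4,2)→(2,4,7)
translate: b→0 (≡4 mod 4), so (2,4,7)→(2,0,5)
reduced (well bottom): (2,0,5) with a≤c, −a<b≤a
well minimum = a = 2

2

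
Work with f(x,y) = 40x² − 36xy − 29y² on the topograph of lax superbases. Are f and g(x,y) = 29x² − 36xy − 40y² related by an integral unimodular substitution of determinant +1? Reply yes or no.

D₁ = 5936, D₂ = 5936
river cycle of f (length 10): (-29, 36, 40), (40, 44, -25), (-25, 56, 28), (28, 56, -25), (-25, 44, 40), (40, 36, -29), (-29, 22, 47), (47, 72, -4), (-4, 72, 47), (47, 22, -29)
river cycle of g (length 10): (-40, 36, 29), (29, 22, -47), (-47, 72, 4), (4, 72, -47), (-47, 22, 29), (29, 36, -40), (-40, 44, 25), (25, 56, -28), (-28, 56, 25), (25, 44, -40)
cycles differ ⇒ inequivalent

no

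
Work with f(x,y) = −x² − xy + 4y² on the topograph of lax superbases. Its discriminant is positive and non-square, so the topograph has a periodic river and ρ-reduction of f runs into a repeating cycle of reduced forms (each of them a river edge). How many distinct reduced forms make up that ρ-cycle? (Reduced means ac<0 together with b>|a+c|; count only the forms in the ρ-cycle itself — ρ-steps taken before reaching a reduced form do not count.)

D = 17, ⌊√D⌋ = 4
descent: ρ → (4,1,-1)
descent: ρ → (-1,3,2)  [lands on river]
river: ρ → (2,1,-2)
river: ρ → (-2,3,1)
river: ρ → (1,3,-2)
river: ρ → (-2,1,2)
river: ρ → (2,3,-1)
ρ-cycle length = 6 (tail of 2 descent steps not counted)

6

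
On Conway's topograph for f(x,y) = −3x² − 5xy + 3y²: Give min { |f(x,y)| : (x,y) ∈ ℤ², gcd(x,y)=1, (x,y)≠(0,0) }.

descent: ρ → (3,5,-3)  [lands on river]
river: ρ → (-3,7,1)
river: ρ → (1,7,-3)
river: ρ → (-3,5,3)
river: ρ → (3,7,-1)
river: ρ → (-1,7,3)
closes: descent 1, river 6
min |a| on river = 1

1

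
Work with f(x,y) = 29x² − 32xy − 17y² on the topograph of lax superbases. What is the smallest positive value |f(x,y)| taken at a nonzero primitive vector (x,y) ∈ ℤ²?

descent: ρ → (-17,32,29)  [lands on river]
river: ρ → (29,26,-20)
river: ρ → (-20,54,1)
river: ρ → (1,54,-20)
river: ρ → (-20,26,29)
river: ρ → (29,32,-17)
river: ρ → (-17,36,25)
river: ρ → (25,14,-28)
river: ρ → (-28,42,11)
river: ρ → (11,46,-20)
river: ρ → (-20,34,23)
river: ρ → (23,12,-31)
river: ρ → (-31,50,4)
river: ρ → (4,54,-5)
river: ρ → (-5,46,44)
river: ρ → (44,42,-7)
river: ρ → (-7,42,44)
river: ρ → (44,46,-5)
river: ρ → (-5,54,4)
river: ρ → (4,50,-31)
river: ρ → (-31,12,23)
river: ρ → (23,34,-20)
river: ρ → (-20,46,11)
river: ρ → (11,42,-28)
river: ρ → (-28,14,25)
river: ρ → (25,36,-17)
closes: descent 1, river 26
min |a| on river = 1

1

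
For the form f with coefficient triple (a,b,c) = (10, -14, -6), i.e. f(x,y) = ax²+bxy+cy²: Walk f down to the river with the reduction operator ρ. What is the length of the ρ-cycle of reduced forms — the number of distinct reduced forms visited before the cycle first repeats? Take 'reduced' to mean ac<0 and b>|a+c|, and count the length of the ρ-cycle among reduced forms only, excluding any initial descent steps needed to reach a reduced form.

D = 436, ⌊√D⌋ = 20
descent: ρ → (-6,14,10)  [lands on river]
river: ρ → (10,6,-10)
river: ρ → (-10,14,6)
river: ρ → (6,10,-14)
river: ρ → (-14,18,2)
river: ρ → (2,18,-14)
river: ρ → (-14,10,6)
river: ρ → (6,14,-10)
river: ρ → (-10,6,10)
river: ρ → (10,14,-6)
river: ρ → (-6,10,14)
river: ρ → (14,18,-2)
river: ρ → (-2,18,14)
river: ρ → (14,10,-6)
ρ-cycle length = 14 (tail of 1 descent step not counted)

14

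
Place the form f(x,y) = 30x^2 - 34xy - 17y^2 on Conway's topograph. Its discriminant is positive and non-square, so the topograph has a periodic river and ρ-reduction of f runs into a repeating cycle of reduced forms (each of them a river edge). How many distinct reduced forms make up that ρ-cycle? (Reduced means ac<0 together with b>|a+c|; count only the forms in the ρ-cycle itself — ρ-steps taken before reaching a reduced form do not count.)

D = 3196, ⌊√D⌋ = 56
descent: ρ → (-17,34,30)  [lands on river]
river: ρ → (30,26,-21)
river: ρ → (-21,16,35)
river: ρ → (35,54,-2)
river: ρ → (-2,54,35)
river: ρ → (35,16,-21)
river: ρ → (-21,26,30)
river: ρ → (30,34,-17)
ρ-cycle length = 8 (tail of 1 descent step not counted)

8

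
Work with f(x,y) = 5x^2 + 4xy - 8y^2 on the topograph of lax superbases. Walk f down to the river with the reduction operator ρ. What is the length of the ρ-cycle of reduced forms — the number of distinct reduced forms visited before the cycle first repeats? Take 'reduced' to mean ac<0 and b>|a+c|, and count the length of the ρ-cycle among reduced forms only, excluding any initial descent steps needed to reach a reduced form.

D = 176, ⌊√D⌋ = 13
river: ρ → (-8,12,1)
river: ρ → (1,12,-8)
river: ρ → (-8,4,5)
river: ρ → (5,6,-7)
river: ρ → (-7,8,4)
river: ρ → (4,8,-7)
river: ρ → (-7,6,5)
river: ρ → (5,4,-8)
ρ-cycle length = 8 (tail of 0 descent steps not counted)

8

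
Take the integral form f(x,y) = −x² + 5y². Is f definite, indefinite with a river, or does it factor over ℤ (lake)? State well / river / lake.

D = b²−4ac = 0² − 4·(-1)·5 = 20
D > 0 non-square ⇒ indefinite ⇒ periodic river

river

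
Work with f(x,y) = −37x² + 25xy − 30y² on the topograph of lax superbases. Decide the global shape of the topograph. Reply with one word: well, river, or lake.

D = b²−4ac = 25² − 4·(-37)·(-30) = -3815
D < 0 ⇒ definite ⇒ every region one sign ⇒ single well

well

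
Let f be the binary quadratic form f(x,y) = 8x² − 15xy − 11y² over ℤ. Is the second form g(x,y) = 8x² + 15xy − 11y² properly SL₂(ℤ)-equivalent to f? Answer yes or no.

D₁ = 577, D₂ = 577
river cycle of f (length 10): (-11, 15, 8), (8, 17, -9), (-9, 19, 6), (6, 17, -12), (-12, 7, 11), (11, 15, -8), (-8, 17, 9), (9, 19, -6), (-6, 17, 12), (12, 7, -11)
river cycle of g (length 10): (-11, 7, 12), (12, 17, -6), (-6, 19, 9), (9, 17, -8), (-8, 15, 11), (11, 7, -12), (-12, 17, 6), (6, 19, -9), (-9, 17, 8), (8, 15, -11)
cycles differ ⇒ inequivalent

no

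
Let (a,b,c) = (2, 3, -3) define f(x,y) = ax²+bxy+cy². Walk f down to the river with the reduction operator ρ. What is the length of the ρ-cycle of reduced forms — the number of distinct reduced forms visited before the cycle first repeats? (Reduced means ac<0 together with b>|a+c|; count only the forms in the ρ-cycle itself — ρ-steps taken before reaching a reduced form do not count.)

D = 33, ⌊√D⌋ = 5
river: ρ → (-3,3,2)
river: ρ → (2,5,-1)
river: ρ → (-1,5,2)
river: ρ → (2,3,-3)
ρ-cycle length = 4 (tail of 0 descent steps not counted)

4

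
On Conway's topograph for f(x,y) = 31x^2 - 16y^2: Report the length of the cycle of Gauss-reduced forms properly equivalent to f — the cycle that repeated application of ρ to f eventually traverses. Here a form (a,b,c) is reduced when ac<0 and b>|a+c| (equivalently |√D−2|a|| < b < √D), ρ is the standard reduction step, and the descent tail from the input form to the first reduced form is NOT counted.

D = 1984, ⌊√D⌋ = 44
descent: ρ → (-16,32,15)  [lands on river]
river: ρ → (15,28,-20)
river: ρ → (-20,12,23)
river: ρ → (23,34,-9)
river: ρ → (-9,38,15)
river: ρ → (15,22,-25)
river: ρ → (-25,28,12)
river: ρ → (12,44,-1)
river: ρ → (-1,44,12)
river: ρ → (12,28,-25)
river: ρ → (-25,22,15)
river: ρ → (15,38,-9)
river: ρ → (-9,34,23)
river: ρ → (23,12,-20)
river: ρ → (-20,28,15)
river: ρ → (15,32,-16)
ρ-cycle length = 16 (tail of 1 descent step not counted)

16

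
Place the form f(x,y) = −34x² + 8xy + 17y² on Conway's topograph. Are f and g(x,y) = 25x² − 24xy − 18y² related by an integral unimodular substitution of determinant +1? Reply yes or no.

D₁ = 2376, D₂ = 2376
river cycle of f (length 10): (17, 26, -25), (-25, 24, 18), (18, 48, -1), (-1, 48, 18), (18, 24, -25), (-25, 26, 17), (17, 42, -9), (-9, 48, 2), (2, 48, -9), (-9, 42, 17)
river cycle of g (length 10): (-18, 24, 25), (25, 26, -17), (-17, 42, 9), (9, 48, -2), (-2, 48, 9), (9, 42, -17), (-17, 26, 25), (25, 24, -18), (-18, 48, 1), (1, 48, -18)
cycles differ ⇒ inequivalent

no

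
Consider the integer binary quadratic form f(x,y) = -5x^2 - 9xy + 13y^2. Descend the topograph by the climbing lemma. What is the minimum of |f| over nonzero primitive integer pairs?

descent: ρ → (13,9,-5)  [lands on river]
river: ρ → (-5,11,11)
river: ρ → (11,11,-5)
river: ρ → (-5,9,13)
river: ρ → (13,17,-1)
river: ρ → (-1,17,13)
closes: descent 1, river 6
min |a| on river = 1

1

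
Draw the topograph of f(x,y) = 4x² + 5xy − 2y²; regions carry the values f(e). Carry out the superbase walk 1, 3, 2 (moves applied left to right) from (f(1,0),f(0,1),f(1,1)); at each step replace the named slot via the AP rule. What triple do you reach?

start (4,-2,7) = (f(1,0),f(0,1),f(1,1))
replace slot 1: 2·((-2)+7) − 4 = 6 → (6,-2,7)
replace slot 3: 2·(6+(-2)) − 7 = 1 → (6,-2,1)
replace slot 2: 2·(6+1) − (-2) = 16 → (6,16,1)

6,16,1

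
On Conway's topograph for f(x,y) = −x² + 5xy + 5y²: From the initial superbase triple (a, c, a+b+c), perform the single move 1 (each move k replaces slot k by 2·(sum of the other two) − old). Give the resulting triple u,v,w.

start (-1,5,9) = (f(1,0),f(0,1),f(1,1))
replace slot 1: 2·(5+9) − (-1) = 29 → (29,5,9)

29,5,9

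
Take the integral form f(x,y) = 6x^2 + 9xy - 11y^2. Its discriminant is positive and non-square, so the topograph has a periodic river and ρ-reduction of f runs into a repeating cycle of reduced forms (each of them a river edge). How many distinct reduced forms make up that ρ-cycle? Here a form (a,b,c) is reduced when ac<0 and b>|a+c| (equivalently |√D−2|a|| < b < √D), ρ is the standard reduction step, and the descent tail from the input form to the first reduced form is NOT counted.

D = 345, ⌊√D⌋ = 18
river: ρ → (-11,13,4)
river: ρ → (4,11,-14)
river: ρ → (-14,17,1)
river: ρ → (1,17,-14)
river: ρ → (-14,11,4)
river: ρ → (4,13,-11)
river: ρ → (-11,9,6)
river: ρ → (6,15,-5)
river: ρ → (-5,15,6)
river: ρ → (6,9,-11)
ρ-cycle length = 10 (tail of 0 descent steps not counted)

10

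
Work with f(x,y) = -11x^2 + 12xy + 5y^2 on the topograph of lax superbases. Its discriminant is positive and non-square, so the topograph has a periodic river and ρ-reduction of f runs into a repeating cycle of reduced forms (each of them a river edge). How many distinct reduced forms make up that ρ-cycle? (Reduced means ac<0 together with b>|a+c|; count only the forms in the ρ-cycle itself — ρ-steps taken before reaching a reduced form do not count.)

D = 364, ⌊√D⌋ = 19
river: ρ → (5,18,-2)
river: ρ → (-2,18,5)
river: ρ → (5,12,-11)
river: ρ → (-11,10,6)
river: ρ → (6,14,-7)
river: ρ → (-7,14,6)
river: ρ → (6,10,-11)
river: ρ → (-11,12,5)
ρ-cycle length = 8 (tail of 0 descent steps not counted)

8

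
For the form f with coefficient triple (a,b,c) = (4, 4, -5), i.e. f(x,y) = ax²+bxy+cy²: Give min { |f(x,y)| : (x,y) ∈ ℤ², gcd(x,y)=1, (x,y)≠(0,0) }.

river: ρ → (-5,6,3)
river: ρ → (3,6,-5)
river: ρ → (-5,4,4)
river: ρ → (4,4,-5)
closes: descent 0, river 4
min |a| on river = 3

3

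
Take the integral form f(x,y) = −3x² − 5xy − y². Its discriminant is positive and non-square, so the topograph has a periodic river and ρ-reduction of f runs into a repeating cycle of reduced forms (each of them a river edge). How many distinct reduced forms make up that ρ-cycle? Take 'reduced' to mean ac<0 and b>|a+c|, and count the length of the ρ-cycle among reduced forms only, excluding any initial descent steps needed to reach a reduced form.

D = 13, ⌊√D⌋ = 3
descent: ρ → (-1,3,1)  [lands on river]
river: ρ → (1,3,-1)
ρ-cycle length = 2 (tail of 1 descent step not counted)

2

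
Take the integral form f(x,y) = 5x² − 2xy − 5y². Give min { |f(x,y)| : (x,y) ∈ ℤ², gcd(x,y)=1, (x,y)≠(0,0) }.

descent: ρ → (-5,2,5)  [lands on river]
river: ρ → (5,8,-2)
river: ρ → (-2,8,5)
river: ρ → (5,2,-5)
river: ρ → (-5,8,2)
river: ρ → (2,8,-5)
closes: descent 1, river 6
min |a| on river = 2

2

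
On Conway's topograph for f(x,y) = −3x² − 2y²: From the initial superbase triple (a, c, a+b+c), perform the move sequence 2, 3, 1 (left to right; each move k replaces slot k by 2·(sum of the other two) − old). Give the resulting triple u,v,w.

start (-3,-2,-5) = (f(1,0),f(0,1),f(1,1))
replace slot 2: 2·((-3)+(-5)) − (-2) = -14 → (-3,-14,-5)
replace slot 3: 2·((-3)+(-14)) − (-5) = -29 → (-3,-14,-29)
replace slot 1: 2·((-14)+(-29)) − (-3) = -83 → (-83,-14,-29)

-83,-14,-29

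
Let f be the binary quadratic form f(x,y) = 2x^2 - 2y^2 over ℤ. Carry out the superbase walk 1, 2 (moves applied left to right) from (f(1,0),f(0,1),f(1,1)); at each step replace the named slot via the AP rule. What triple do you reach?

start (2,-2,0) = (f(1,0),f(0,1),f(1,1))
replace slot 1: 2·((-2)+0) − 2 = -6 → (-6,-2,0)
replace slot 2: 2·((-6)+0) − (-2) = -10 → (-6,-10,0)

-6,-10,0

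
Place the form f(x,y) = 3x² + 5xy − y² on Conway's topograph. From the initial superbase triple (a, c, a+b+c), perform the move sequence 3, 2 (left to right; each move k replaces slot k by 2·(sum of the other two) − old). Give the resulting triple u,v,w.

start (3,-1,7) = (f(1,0),f(0,1),f(1,1))
replace slot 3: 2·(3+(-1)) − 7 = -3 → (3,-1,-3)
replace slot 2: 2·(3+(-3)) − (-1) = 1 → (3,1,-3)

3,1,-3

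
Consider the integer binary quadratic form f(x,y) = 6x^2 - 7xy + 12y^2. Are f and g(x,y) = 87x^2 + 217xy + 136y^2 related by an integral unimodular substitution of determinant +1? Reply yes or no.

D₁ = -239, D₂ = -239
f: translate: b→5 (≡-7 mod 12), so (6,-7,12)→(6,5,11)
f: reduced (well bottom): (6,5,11) with a≤c, −a<b≤a
g: translate: b→43 (≡217 mod 174), so (87,217,136)→(87,43,6)
g: flip: (87,43,6)→(6,-43,87)
g: translate: b→5 (≡-43 mod 12), so (6,-43,87)→(6,5,11)
g: reduced (well bottom): (6,5,11) with a≤c, −a<b≤a
reduced forms (6, 5, 11) vs (6, 5, 11) ⇒ equivalent

yes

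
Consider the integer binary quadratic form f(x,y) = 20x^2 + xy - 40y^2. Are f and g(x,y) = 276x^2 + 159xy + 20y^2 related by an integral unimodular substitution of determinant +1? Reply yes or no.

D₁ = 3201, D₂ = 3201
river cycle of f (length 12): (20, 41, -19), (-19, 35, 26), (26, 17, -28), (-28, 39, 15), (15, 51, -10), (-10, 49, 20), (20, 31, -28), (-28, 25, 23), (23, 21, -30), (-30, 39, 14), … (2 more)
river cycle of g (length 12): (20, 41, -19), (-19, 35, 26), (26, 17, -28), (-28, 39, 15), (15, 51, -10), (-10, 49, 20), (20, 31, -28), (-28, 25, 23), (23, 21, -30), (-30, 39, 14), … (2 more)
cycles coincide ⇒ equivalent

yes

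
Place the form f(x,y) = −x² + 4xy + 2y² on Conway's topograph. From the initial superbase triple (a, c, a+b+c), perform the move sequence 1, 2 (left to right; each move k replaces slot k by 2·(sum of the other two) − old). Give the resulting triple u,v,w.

start (-1,2,5) = (f(1,0),f(0,1),f(1,1))
replace slot 1: 2·(2+5) − (-1) = 15 → (15,2,5)
replace slot 2: 2·(15+5) − 2 = 38 → (15,38,5)

15,38,5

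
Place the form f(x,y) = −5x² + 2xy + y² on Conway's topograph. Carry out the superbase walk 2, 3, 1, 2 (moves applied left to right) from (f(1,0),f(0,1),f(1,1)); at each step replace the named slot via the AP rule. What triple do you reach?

start (-5,1,-2) = (f(1,0),f(0,1),f(1,1))
replace slot 2: 2·((-5)+(-2)) − 1 = -15 → (-5,-15,-2)
replace slot 3: 2·((-5)+(-15)) − (-2) = -38 → (-5,-15,-38)
replace slot 1: 2·((-15)+(-38)) − (-5) = -101 → (-101,-15,-38)
replace slot 2: 2·((-101)+(-38)) − (-15) = -263 → (-101,-263,-38)

-101,-263,-38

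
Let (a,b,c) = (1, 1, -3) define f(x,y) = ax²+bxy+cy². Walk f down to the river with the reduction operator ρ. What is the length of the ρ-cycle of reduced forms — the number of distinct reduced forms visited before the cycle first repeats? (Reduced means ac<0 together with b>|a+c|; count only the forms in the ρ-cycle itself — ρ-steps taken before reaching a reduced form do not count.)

D = 13, ⌊√D⌋ = 3
descent: ρ → (-3,-1,1)
descent: ρ → (1,3,-1)  [lands on river]
river: ρ → (-1,3,1)
ρ-cycle length = 2 (tail of 2 descent steps not counted)

2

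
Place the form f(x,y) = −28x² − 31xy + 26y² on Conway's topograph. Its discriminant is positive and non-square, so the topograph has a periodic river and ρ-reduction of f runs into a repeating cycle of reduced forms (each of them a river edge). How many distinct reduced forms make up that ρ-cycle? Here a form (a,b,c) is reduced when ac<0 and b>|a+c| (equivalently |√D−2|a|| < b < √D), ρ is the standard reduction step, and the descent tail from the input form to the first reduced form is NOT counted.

D = 3873, ⌊√D⌋ = 62
descent: ρ → (26,31,-28)  [lands on river]
river: ρ → (-28,25,29)
river: ρ → (29,33,-24)
river: ρ → (-24,15,38)
river: ρ → (38,61,-1)
river: ρ → (-1,61,38)
river: ρ → (38,15,-24)
river: ρ → (-24,33,29)
river: ρ → (29,25,-28)
river: ρ → (-28,31,26)
river: ρ → (26,21,-33)
river: ρ → (-33,45,14)
river: ρ → (14,39,-42)
river: ρ → (-42,45,11)
river: ρ → (11,43,-46)
river: ρ → (-46,49,8)
river: ρ → (8,47,-52)
river: ρ → (-52,57,3)
river: ρ → (3,57,-52)
river: ρ → (-52,47,8)
river: ρ → (8,49,-46)
river: ρ → (-46,43,11)
river: ρ → (11,45,-42)
river: ρ → (-42,39,14)
river: ρ → (14,45,-33)
river: ρ → (-33,21,26)
ρ-cycle length = 26 (tail of 1 descent step not counted)

26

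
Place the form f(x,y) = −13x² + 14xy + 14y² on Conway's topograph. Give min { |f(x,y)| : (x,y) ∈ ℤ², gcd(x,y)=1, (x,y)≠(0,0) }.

river: ρ → (14,14,-13)
river: ρ → (-13,12,15)
river: ρ → (15,18,-10)
river: ρ → (-10,22,11)
river: ρ → (11,22,-10)
river: ρ → (-10,18,15)
river: ρ → (15,12,-13)
river: ρ → (-13,14,14)
closes: descent 0, river 8
min |a| on river = 10

10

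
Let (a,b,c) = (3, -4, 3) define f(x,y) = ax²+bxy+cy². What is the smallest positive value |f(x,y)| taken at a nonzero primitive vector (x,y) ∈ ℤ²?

translate: b→2 (≡-4 mod 6), so (3,-4,3)→(3,2,2)
flip: (3,2,2)→(2,-2,3)
translate: b→2 (≡-2 mod 4), so (2,-2,3)→(2,2,3)
reduced (well bottom): (2,2,3) with a≤c, −a<b≤a
well minimum = a = 2

2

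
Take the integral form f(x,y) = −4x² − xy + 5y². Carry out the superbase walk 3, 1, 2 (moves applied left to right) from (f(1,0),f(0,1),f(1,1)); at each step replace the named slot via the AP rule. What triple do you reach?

start (-4,5,0) = (f(1,0),f(0,1),f(1,1))
replace slot 3: 2·((-4)+5) − 0 = 2 → (-4,5,2)
replace slot 1: 2·(5+2) − (-4) = 18 → (18,5,2)
replace slot 2: 2·(18+2) − 5 = 35 → (18,35,2)

18,35,2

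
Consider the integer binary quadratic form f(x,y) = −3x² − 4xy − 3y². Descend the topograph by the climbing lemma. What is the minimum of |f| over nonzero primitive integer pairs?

translate: b→-2 (≡4 mod 6), so (3,4,3)→(3,-2,2)
flip: (3,-2,2)→(2,2,3)
reduced (well bottom): (2,2,3) with a≤c, −a<b≤a
well minimum |f| = |-2| = 2 (negative-definite)

2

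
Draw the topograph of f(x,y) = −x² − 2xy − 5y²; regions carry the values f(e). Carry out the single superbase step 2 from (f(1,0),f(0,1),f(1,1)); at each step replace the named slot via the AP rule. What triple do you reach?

start (-1,-5,-8) = (f(1,0),f(0,1),f(1,1))
replace slot 2: 2·((-1)+(-8)) − (-5) = -13 → (-1,-13,-8)

-1,-13,-8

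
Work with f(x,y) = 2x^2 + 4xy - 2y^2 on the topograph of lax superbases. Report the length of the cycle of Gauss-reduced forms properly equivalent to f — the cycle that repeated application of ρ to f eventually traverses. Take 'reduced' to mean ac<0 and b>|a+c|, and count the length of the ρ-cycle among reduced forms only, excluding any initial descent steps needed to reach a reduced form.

D = 32, ⌊√D⌋ = 5
river: ρ → (-2,4,2)
river: ρ → (2,4,-2)
ρ-cycle length = 2 (tail of 0 descent steps not counted)

2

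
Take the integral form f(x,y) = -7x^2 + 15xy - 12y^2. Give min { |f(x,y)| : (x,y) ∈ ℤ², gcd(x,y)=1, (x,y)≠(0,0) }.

translate: b→-1 (≡-15 mod 14), so (7,-15,12)→(7,-1,4)
flip: (7,-1,4)→(4,1,7)
reduced (well bottom): (4,1,7) with a≤c, −a<b≤a
well minimum |f| = |-4| = 4 (negative-definite)

4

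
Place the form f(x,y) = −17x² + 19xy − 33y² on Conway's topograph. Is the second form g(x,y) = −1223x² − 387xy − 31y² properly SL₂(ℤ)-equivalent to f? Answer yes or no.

D₁ = -1883, D₂ = -1883
f is negative-definite; reduce −f:
−f: translate: b→15 (≡-19 mod 34), so (17,-19,33)→(17,15,31)
−f: reduced (well bottom): (17,15,31) with a≤c, −a<b≤a
flip sign back: reduced form of f is (-17,-15,-31)
g is negative-definite; reduce −g:
−g: flip: (1223,387,31)→(31,-387,1223)
−g: translate: b→-15 (≡-387 mod 62), so (31,-387,1223)→(31,-15,17)
−g: flip: (31,-15,17)→(17,15,31)
−g: reduced (well bottom): (17,15,31) with a≤c, −a<b≤a
flip sign back: reduced form of g is (-17,-15,-31)
reduced forms (-17, -15, -31) vs (-17, -15, -31) ⇒ equivalent

yes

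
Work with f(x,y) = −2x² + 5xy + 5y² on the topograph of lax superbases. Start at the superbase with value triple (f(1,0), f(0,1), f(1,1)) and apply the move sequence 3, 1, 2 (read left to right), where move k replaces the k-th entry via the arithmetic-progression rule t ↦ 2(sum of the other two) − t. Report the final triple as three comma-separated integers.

start (-2,5,8) = (f(1,0),f(0,1),f(1,1))
replace slot 3: 2·((-2)+5) − 8 = -2 → (-2,5,-2)
replace slot 1: 2·(5+(-2)) − (-2) = 8 → (8,5,-2)
replace slot 2: 2·(8+(-2)) − 5 = 7 → (8,7,-2)

8,7,-2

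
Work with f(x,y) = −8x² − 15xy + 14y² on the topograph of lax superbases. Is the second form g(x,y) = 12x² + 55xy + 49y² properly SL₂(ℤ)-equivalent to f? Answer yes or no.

D₁ = 673, D₂ = 673
river cycle of f (length 58): (14, 15, -8), (-8, 17, 12), (12, 7, -13), (-13, 19, 6), (6, 17, -16), (-16, 15, 7), (7, 13, -18), (-18, 23, 2), (2, 25, -6), (-6, 23, 6), … (48 more)
river cycle of g (length 58): (6, 17, -16), (-16, 15, 7), (7, 13, -18), (-18, 23, 2), (2, 25, -6), (-6, 23, 6), (6, 25, -2), (-2, 23, 18), (18, 13, -7), (-7, 15, 16), … (48 more)
cycles coincide ⇒ equivalent

yes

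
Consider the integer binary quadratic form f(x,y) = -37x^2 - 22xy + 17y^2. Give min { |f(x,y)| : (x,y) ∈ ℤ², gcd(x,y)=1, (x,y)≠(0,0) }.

descent: ρ → (17,22,-37)  [lands on river]
river: ρ → (-37,52,2)
river: ρ → (2,52,-37)
river: ρ → (-37,22,17)
river: ρ → (17,46,-13)
river: ρ → (-13,32,38)
river: ρ → (38,44,-7)
river: ρ → (-7,54,3)
river: ρ → (3,54,-7)
river: ρ → (-7,44,38)
river: ρ → (38,32,-13)
river: ρ → (-13,46,17)
closes: descent 1, river 12
min |a| on river = 2

2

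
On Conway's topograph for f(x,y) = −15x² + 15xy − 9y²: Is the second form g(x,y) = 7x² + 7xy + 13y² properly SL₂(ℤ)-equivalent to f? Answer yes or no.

D₁ = -315, D₂ = -315
f is negative-definite; reduce −f:
−f: translate: b→15 (≡-15 mod 30), so (15,-15,9)→(15,15,9)
−f: flip: (15,15,9)→(9,-15,15)
−f: translate: b→3 (≡-15 mod 18), so (9,-15,15)→(9,3,9)
−f: reduced (well bottom): (9,3,9) with a≤c, −a<b≤a
flip sign back: reduced form of f is (-9,-3,-9)
g: reduced (well bottom): (7,7,13) with a≤c, −a<b≤a
reduced forms (-9, -3, -9) vs (7, 7, 13) ⇒ inequivalent

no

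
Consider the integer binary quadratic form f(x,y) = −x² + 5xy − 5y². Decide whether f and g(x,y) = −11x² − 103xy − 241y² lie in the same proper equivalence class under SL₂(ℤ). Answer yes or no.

D₁ = 5, D₂ = 5
river cycle of f (length 2): (-1, 1, 1), (1, 1, -1)
river cycle of g (length 2): (-1, 1, 1), (1, 1, -1)
cycles coincide ⇒ equivalent

yes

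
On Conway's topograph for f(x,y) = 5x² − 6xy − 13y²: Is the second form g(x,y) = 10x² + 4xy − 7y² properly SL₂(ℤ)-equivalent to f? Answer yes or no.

D₁ = 296, D₂ = 296
river cycle of f (length 6): (5, 14, -5), (-5, 16, 2), (2, 16, -5), (-5, 14, 5), (5, 16, -2), (-2, 16, 5)
river cycle of g (length 10): (-7, 10, 7), (7, 4, -10), (-10, 16, 1), (1, 16, -10), (-10, 4, 7), (7, 10, -7), (-7, 4, 10), (10, 16, -1), (-1, 16, 10), (10, 4, -7)
cycles differ ⇒ inequivalent

no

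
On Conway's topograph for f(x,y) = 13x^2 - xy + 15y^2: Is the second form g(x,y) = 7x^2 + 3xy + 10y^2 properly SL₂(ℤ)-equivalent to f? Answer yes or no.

D₁ = -779, D₂ = -271
discriminants differ ⇒ not SL₂(ℤ)-equivalent

no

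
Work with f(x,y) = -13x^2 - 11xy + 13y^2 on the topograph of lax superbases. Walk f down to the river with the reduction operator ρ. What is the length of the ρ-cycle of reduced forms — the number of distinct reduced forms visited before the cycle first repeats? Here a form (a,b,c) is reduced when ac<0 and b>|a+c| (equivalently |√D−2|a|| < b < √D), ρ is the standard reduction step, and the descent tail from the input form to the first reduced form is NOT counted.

D = 797, ⌊√D⌋ = 28
descent: ρ → (13,11,-13)  [lands on river]
river: ρ → (-13,15,11)
river: ρ → (11,7,-17)
river: ρ → (-17,27,1)
river: ρ → (1,27,-17)
river: ρ → (-17,7,11)
river: ρ → (11,15,-13)
river: ρ → (-13,11,13)
river: ρ → (13,15,-11)
river: ρ → (-11,7,17)
river: ρ → (17,27,-1)
river: ρ → (-1,27,17)
river: ρ → (17,7,-11)
river: ρ → (-11,15,13)
ρ-cycle length = 14 (tail of 1 descent step not counted)

14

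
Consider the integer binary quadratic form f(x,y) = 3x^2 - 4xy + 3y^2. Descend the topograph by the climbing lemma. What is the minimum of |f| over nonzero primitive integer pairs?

translate: b→2 (≡-4 mod 6), so (3,-4,3)→(3,2,2)
flip: (3,2,2)→(2,-2,3)
translate: b→2 (≡-2 mod 4), so (2,-2,3)→(2,2,3)
reduced (well bottom): (2,2,3) with a≤c, −a<b≤a
well minimum = a = 2

2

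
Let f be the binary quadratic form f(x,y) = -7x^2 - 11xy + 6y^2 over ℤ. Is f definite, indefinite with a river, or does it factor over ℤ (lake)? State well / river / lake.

D = b²−4ac = (-11)² − 4·(-7)·6 = 289
D = 17² is a perfect square ⇒ form factors over ℤ ⇒ lakes

lake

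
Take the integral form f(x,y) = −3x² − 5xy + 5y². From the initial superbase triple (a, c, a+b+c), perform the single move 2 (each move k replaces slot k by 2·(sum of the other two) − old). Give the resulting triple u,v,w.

start (-3,5,-3) = (f(1,0),f(0,1),f(1,1))
replace slot 2: 2·((-3)+(-3)) − 5 = -17 → (-3,-17,-3)

-3,-17,-3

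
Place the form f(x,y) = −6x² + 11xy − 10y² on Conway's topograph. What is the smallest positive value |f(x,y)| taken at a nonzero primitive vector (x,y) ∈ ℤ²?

translate: b→1 (≡-11 mod 12), so (6,-11,10)→(6,1,5)
flip: (6,1,5)→(5,-1,6)
reduced (well bottom): (5,-1,6) with a≤c, −a<b≤a
well minimum |f| = |-5| = 5 (negative-definite)

5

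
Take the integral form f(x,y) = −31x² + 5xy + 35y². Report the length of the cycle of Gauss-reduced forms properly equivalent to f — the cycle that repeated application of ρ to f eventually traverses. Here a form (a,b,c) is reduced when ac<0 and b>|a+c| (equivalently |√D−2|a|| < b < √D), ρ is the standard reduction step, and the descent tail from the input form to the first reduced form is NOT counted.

D = 4365, ⌊√D⌋ = 66
river: ρ → (35,65,-1)
river: ρ → (-1,65,35)
river: ρ → (35,5,-31)
river: ρ → (-31,57,9)
river: ρ → (9,51,-49)
river: ρ → (-49,47,11)
river: ρ → (11,63,-9)
river: ρ → (-9,63,11)
river: ρ → (11,47,-49)
river: ρ → (-49,51,9)
river: ρ → (9,57,-31)
river: ρ → (-31,5,35)
ρ-cycle length = 12 (tail of 0 descent steps not counted)

12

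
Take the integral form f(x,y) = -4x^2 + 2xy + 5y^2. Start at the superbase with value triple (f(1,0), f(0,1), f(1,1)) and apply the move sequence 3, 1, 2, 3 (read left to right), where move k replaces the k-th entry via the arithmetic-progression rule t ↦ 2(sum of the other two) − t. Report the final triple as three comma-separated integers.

start (-4,5,3) = (f(1,0),f(0,1),f(1,1))
replace slot 3: 2·((-4)+5) − 3 = -1 → (-4,5,-1)
replace slot 1: 2·(5+(-1)) − (-4) = 12 → (12,5,-1)
replace slot 2: 2·(12+(-1)) − 5 = 17 → (12,17,-1)
replace slot 3: 2·(12+17) − (-1) = 59 → (12,17,59)

12,17,59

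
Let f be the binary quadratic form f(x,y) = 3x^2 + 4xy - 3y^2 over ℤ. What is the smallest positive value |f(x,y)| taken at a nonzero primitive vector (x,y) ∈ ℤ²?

river: ρ → (-3,2,4)
river: ρ → (4,6,-1)
river: ρ → (-1,6,4)
river: ρ → (4,2,-3)
river: ρ → (-3,4,3)
river: ρ → (3,2,-4)
river: ρ → (-4,6,1)
river: ρ → (1,6,-4)
river: ρ → (-4,2,3)
river: ρ → (3,4,-3)
closes: descent 0, river 10
min |a| on river = 1

1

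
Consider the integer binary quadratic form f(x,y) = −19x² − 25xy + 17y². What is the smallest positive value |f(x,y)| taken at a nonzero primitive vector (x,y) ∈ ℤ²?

descent: ρ → (17,25,-19)  [lands on river]
river: ρ → (-19,13,23)
river: ρ → (23,33,-9)
river: ρ → (-9,39,11)
river: ρ → (11,27,-27)
river: ρ → (-27,27,11)
river: ρ → (11,39,-9)
river: ρ → (-9,33,23)
river: ρ → (23,13,-19)
river: ρ → (-19,25,17)
river: ρ → (17,43,-1)
river: ρ → (-1,43,17)
closes: descent 1, river 12
min |a| on river = 1

1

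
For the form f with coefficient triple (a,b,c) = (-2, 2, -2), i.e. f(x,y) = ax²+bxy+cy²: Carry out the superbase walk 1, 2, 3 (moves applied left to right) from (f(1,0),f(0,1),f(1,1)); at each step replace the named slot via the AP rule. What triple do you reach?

start (-2,-2,-2) = (f(1,0),f(0,1),f(1,1))
replace slot 1: 2·((-2)+(-2)) − (-2) = -6 → (-6,-2,-2)
replace slot 2: 2·((-6)+(-2)) − (-2) = -14 → (-6,-14,-2)
replace slot 3: 2·((-6)+(-14)) − (-2) = -38 → (-6,-14,-38)

-6,-14,-38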